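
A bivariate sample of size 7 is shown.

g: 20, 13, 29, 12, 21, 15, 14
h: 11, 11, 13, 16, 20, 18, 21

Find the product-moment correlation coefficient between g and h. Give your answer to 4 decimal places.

n = 7, Σg = 124, Σh = 110, Σg² = 2416, Σh² = 1832, Σgh = 1916
nΣgh − ΣgΣh = 13412 − 13640 = -228
nΣg² − (Σg)² = 16912 − 15376 = 1536; nΣh² − (Σh)² = 12824 − 12100 = 724
r = -228 / √(1536 × 724) = -228 / 1054.5445 ≈ -0.2162

-0.2162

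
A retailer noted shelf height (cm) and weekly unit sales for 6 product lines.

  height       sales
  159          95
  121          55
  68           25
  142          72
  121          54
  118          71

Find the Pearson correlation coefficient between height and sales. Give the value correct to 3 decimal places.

n = 6, Σx = 729, Σy = 372, Σx² = 93275, Σy² = 25816, Σxy = 48596
nΣxy − ΣxΣy = 291576 − 271188 = 20388
nΣx² − (Σx)² = 559650 − 531441 = 28209; nΣy² − (Σy)² = 154896 − 138384 = 16512
r = 20388 / √(28209 × 16512) = 20388 / 21582.0992 ≈ 0.945

0.945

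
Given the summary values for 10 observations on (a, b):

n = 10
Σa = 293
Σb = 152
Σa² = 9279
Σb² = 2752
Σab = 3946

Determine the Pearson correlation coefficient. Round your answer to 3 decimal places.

r = (nΣab − ΣaΣb) / √[(nΣa² − (Σa)²)(nΣb² − (Σb)²)]
Numerator: 10×3946 − 293×152 = -5076
Denominator: √[(92790 − 85849)(27520 − 23104)] = √[6941 × 4416] = 5536.3757
r = -5076 / 5536.3757 ≈ -0.917

-0.917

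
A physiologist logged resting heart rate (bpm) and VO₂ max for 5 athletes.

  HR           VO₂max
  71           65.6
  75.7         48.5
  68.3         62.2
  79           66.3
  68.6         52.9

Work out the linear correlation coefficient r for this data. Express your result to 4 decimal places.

n = 5, Σx = 362.6, Σy = 295.5, Σx² = 26383.34, Σy² = 17718.55, Σxy = 21443.95
nΣxy − ΣxΣy = 107219.75 − 107148.3 = 71.45
nΣx² − (Σx)² = 131916.7 − 131478.76 = 437.94; nΣy² − (Σy)² = 88592.75 − 87320.25 = 1272.5
r = 71.45 / √(437.94 × 1272.5) = 71.45 / 746.5110 ≈ 0.0957

0.0957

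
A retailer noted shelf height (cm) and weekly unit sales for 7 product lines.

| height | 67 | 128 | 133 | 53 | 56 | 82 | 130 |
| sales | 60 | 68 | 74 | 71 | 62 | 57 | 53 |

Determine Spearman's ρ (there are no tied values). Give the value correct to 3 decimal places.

-0.036

Rank height: 3, 5, 7, 1, 2, 4, 6
Rank sales: 3, 5, 7, 6, 4, 2, 1
d = rank(height) − rank(sales): 0, 0, 0, -5, -2, 2, 5; Σd² = 58
ρ = 1 − 6Σd² / [n(n²−1)] = 1 − 6×58 / (7×48) = 1 − 348/336 ≈ -0.036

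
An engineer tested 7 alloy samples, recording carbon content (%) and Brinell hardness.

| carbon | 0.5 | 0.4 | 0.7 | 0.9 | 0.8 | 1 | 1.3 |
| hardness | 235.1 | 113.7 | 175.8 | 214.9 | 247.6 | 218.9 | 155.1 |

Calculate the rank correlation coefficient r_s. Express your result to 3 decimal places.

0.071

Rank carbon: 2, 1, 3, 5, 4, 6, 7
Rank hardness: 6, 1, 3, 4, 7, 5, 2
d = rank(carbon) − rank(hardness): -4, 0, 0, 1, -3, 1, 5; Σd² = 52
ρ = 1 − 6Σd² / [n(n²−1)] = 1 − 6×52 / (7×48) = 1 − 312/336 ≈ 0.071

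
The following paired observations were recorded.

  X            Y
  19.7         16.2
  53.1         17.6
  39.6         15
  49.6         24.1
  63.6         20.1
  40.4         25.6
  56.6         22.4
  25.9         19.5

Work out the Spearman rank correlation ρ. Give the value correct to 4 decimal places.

Rank X: 1, 6, 3, 5, 8, 4, 7, 2
Rank Y: 2, 3, 1, 7, 5, 8, 6, 4
d = rank(X) − rank(Y): -1, 3, 2, -2, 3, -4, 1, -2; Σd² = 48
ρ = 1 − 6Σd² / [n(n²−1)] = 1 − 6×48 / (8×63) = 1 − 288/504 ≈ 0.4286

0.4286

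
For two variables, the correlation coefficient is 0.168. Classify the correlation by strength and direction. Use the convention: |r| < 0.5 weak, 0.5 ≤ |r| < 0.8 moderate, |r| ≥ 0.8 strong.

r = 0.168 > 0 so the relationship is positive.
|r| = 0.168, which falls in the weak range.

weak positive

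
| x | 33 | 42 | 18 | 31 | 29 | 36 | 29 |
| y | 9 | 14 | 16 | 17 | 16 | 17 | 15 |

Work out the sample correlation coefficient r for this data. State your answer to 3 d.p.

n = 7, Σx = 218, Σy = 104, Σx² = 7116, Σy² = 1592, Σxy = 3211
nΣxy − ΣxΣy = 22477 − 22672 = -195
nΣx² − (Σx)² = 49812 − 47524 = 2288; nΣy² − (Σy)² = 11144 − 10816 = 328
r = -195 / √(2288 × 328) = -195 / 866.2933 ≈ -0.225

-0.225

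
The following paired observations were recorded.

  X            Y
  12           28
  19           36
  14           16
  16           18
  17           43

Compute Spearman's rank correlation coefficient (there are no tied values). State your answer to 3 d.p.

Rank X: 1, 5, 2, 3, 4
Rank Y: 3, 4, 1, 2, 5
d = rank(X) − rank(Y): -2, 1, 1, 1, -1; Σd² = 8
ρ = 1 − 6Σd² / [n(n²−1)] = 1 − 6×8 / (5×24) = 1 − 48/120 ≈ 0.600

0.600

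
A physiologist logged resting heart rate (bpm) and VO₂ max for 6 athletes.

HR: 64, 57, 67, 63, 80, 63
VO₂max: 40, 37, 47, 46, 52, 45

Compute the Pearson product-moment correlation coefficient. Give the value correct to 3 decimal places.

0.865

n = 6, Σx = 394, Σy = 267, Σx² = 26172, Σy² = 12023, Σxy = 17711
nΣxy − ΣxΣy = 106266 − 105198 = 1068
nΣx² − (Σx)² = 157032 − 155236 = 1796; nΣy² − (Σy)² = 72138 − 71289 = 849
r = 1068 / √(1796 × 849) = 1068 / 1234.8295 ≈ 0.865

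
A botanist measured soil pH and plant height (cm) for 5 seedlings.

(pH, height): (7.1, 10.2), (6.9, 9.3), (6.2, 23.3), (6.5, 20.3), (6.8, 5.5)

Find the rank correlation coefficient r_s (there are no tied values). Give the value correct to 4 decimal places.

-0.6000

Rank pH: 5, 4, 1, 2, 3
Rank height: 3, 2, 5, 4, 1
d = rank(pH) − rank(height): 2, 2, -4, -2, 2; Σd² = 32
ρ = 1 − 6Σd² / [n(n²−1)] = 1 − 6×32 / (5×24) = 1 − 192/120 ≈ -0.6000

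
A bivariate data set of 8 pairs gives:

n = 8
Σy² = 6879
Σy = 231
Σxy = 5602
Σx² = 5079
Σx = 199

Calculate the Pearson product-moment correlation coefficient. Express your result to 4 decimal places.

r = (nΣxy − ΣxΣy) / √[(nΣx² − (Σx)²)(nΣy² − (Σy)²)]
Numerator: 8×5602 − 199×231 = -1153
Denominator: √[(40632 − 39601)(55032 − 53361)] = √[1031 × 1671] = 1312.5551
r = -1153 / 1312.5551 ≈ -0.8784

-0.8784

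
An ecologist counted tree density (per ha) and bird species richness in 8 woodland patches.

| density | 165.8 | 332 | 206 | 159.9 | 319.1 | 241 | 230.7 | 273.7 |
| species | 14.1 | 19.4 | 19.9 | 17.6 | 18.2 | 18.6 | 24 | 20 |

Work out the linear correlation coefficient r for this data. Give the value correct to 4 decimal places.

0.3249

n = 8, Σx = 1928.2, Σy = 151.8, Σx² = 493757.64, Σy² = 2934.14, Σxy = 36993.24
nΣxy − ΣxΣy = 295945.92 − 292700.76 = 3245.16
nΣx² − (Σx)² = 3950061.12 − 3717955.24 = 232105.88; nΣy² − (Σy)² = 23473.12 − 23043.24 = 429.88
r = 3245.16 / √(232105.88 × 429.88) = 3245.16 / 9988.8776 ≈ 0.3249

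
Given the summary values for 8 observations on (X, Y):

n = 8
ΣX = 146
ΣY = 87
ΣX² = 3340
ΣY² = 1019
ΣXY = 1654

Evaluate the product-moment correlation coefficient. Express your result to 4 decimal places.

0.2986

r = (nΣXY − ΣXΣY) / √[(nΣX² − (ΣX)²)(nΣY² − (ΣY)²)]
Numerator: 8×1654 − 146×87 = 530
Denominator: √[(26720 − 21316)(8152 − 7569)] = √[5404 × 583] = 1774.9738
r = 530 / 1774.9738 ≈ 0.2986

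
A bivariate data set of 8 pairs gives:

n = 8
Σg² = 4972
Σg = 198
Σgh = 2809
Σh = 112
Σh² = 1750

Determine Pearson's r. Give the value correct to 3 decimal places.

r = (nΣgh − ΣgΣh) / √[(nΣg² − (Σg)²)(nΣh² − (Σh)²)]
Numerator: 8×2809 − 198×112 = 296
Denominator: √[(39776 − 39204)(14000 − 12544)] = √[572 × 1456] = 912.5963
r = 296 / 912.5963 ≈ 0.324

0.324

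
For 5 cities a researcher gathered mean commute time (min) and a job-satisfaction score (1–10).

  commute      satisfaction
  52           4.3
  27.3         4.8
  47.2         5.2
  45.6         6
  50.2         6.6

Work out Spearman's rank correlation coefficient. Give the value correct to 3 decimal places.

-0.100

Rank commute: 5, 1, 3, 2, 4
Rank satisfaction: 1, 2, 3, 4, 5
d = rank(commute) − rank(satisfaction): 4, -1, 0, -2, -1; Σd² = 22
ρ = 1 − 6Σd² / [n(n²−1)] = 1 − 6×22 / (5×24) = 1 − 132/120 ≈ -0.100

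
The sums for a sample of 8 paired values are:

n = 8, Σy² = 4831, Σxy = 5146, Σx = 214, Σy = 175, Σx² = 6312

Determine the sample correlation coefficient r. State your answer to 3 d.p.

0.605

r = (nΣxy − ΣxΣy) / √[(nΣx² − (Σx)²)(nΣy² − (Σy)²)]
Numerator: 8×5146 − 214×175 = 3718
Denominator: √[(50496 − 45796)(38648 − 30625)] = √[4700 × 8023] = 6140.6921
r = 3718 / 6140.6921 ≈ 0.605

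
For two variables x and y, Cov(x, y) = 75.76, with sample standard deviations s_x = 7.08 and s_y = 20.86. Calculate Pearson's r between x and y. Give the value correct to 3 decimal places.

r = Cov(x,y) / (s_x · s_y) = 75.76 / (7.08 × 20.86)
  = 75.76 / 147.6888 ≈ 0.513

0.513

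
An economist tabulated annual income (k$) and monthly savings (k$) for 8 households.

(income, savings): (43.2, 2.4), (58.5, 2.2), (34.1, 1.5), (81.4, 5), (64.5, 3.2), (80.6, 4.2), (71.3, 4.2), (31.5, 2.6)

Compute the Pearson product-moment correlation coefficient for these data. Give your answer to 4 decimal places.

n = 8, Σx = 465.1, Σy = 25.3, Σx² = 29809.81, Σy² = 90.13, Σxy = 1616.81
nΣxy − ΣxΣy = 12934.48 − 11767.03 = 1167.45
nΣx² − (Σx)² = 238478.48 − 216318.01 = 22160.47; nΣy² − (Σy)² = 721.04 − 640.09 = 80.95
r = 1167.45 / √(22160.47 × 80.95) = 1167.45 / 1339.3618 ≈ 0.8716

0.8716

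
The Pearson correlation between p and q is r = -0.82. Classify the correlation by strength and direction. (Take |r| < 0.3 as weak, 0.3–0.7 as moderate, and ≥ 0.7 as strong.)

strong negative

r = -0.82 < 0 so the relationship is negative.
|r| = 0.82, which falls in the strong range.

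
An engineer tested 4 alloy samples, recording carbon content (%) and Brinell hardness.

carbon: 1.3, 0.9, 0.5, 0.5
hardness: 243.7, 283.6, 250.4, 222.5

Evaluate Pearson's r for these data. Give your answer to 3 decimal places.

n = 4, Σx = 3.2, Σy = 1000.2, Σx² = 3, Σy² = 252025.06, Σxy = 808.5
nΣxy − ΣxΣy = 3234 − 3200.64 = 33.36
nΣx² − (Σx)² = 12 − 10.24 = 1.76; nΣy² − (Σy)² = 1008100.24 − 1000400.04 = 7700.2
r = 33.36 / √(1.76 × 7700.2) = 33.36 / 116.4146 ≈ 0.287

0.287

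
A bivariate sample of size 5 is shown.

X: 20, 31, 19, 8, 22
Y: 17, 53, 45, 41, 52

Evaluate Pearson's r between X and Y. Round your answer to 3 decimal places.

n = 5, ΣX = 100, ΣY = 208, ΣX² = 2270, ΣY² = 9508, ΣXY = 4310
nΣXY − ΣXΣY = 21550 − 20800 = 750
nΣX² − (ΣX)² = 11350 − 10000 = 1350; nΣY² − (ΣY)² = 47540 − 43264 = 4276
r = 750 / √(1350 × 4276) = 750 / 2402.6236 ≈ 0.312

0.312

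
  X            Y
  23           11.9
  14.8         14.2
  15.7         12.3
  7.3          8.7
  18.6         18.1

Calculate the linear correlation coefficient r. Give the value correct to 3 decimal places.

0.525

n = 5, ΣX = 79.4, ΣY = 65.2, ΣX² = 1393.78, ΣY² = 897.84, ΣXY = 1077.14
nΣXY − ΣXΣY = 5385.7 − 5176.88 = 208.82
nΣX² − (ΣX)² = 6968.9 − 6304.36 = 664.54; nΣY² − (ΣY)² = 4489.2 − 4251.04 = 238.16
r = 208.82 / √(664.54 × 238.16) = 208.82 / 397.8277 ≈ 0.525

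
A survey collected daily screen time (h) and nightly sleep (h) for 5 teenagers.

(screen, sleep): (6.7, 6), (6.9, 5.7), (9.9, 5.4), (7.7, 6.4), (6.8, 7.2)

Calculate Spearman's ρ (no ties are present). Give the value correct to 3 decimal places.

-0.500

Rank screen: 1, 3, 5, 4, 2
Rank sleep: 3, 2, 1, 4, 5
d = rank(screen) − rank(sleep): -2, 1, 4, 0, -3; Σd² = 30
ρ = 1 − 6Σd² / [n(n²−1)] = 1 − 6×30 / (5×24) = 1 − 180/120 ≈ -0.500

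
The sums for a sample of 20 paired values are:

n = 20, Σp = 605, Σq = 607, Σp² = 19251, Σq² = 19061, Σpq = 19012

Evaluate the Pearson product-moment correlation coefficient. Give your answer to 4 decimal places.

r = (nΣpq − ΣpΣq) / √[(nΣp² − (Σp)²)(nΣq² − (Σq)²)]
Numerator: 20×19012 − 605×607 = 13005
Denominator: √[(385020 − 366025)(381220 − 368449)] = √[18995 × 12771] = 15575.1451
r = 13005 / 15575.1451 ≈ 0.8350

0.8350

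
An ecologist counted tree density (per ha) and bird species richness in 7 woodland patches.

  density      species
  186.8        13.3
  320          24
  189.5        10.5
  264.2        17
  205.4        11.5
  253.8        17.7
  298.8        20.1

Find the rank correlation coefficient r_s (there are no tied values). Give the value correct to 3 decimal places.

0.857

Rank density: 1, 7, 2, 5, 3, 4, 6
Rank species: 3, 7, 1, 4, 2, 5, 6
d = rank(density) − rank(species): -2, 0, 1, 1, 1, -1, 0; Σd² = 8
ρ = 1 − 6Σd² / [n(n²−1)] = 1 − 6×8 / (7×48) = 1 − 48/336 ≈ 0.857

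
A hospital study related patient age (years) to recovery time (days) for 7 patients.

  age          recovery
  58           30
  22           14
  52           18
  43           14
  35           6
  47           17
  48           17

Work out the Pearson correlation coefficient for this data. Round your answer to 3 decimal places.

n = 7, Σx = 305, Σy = 116, Σx² = 14139, Σy² = 2230, Σxy = 5411
nΣxy − ΣxΣy = 37877 − 35380 = 2497
nΣx² − (Σx)² = 98973 − 93025 = 5948; nΣy² − (Σy)² = 15610 − 13456 = 2154
r = 2497 / √(5948 × 2154) = 2497 / 3579.3843 ≈ 0.698

0.698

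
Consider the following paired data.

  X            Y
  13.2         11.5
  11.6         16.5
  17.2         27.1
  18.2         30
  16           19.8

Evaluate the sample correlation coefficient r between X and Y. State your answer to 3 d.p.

n = 5, ΣX = 76.2, ΣY = 104.9, ΣX² = 1191.88, ΣY² = 2430.95, ΣXY = 1672.12
nΣXY − ΣXΣY = 8360.6 − 7993.38 = 367.22
nΣX² − (ΣX)² = 5959.4 − 5806.44 = 152.96; nΣY² − (ΣY)² = 12154.75 − 11004.01 = 1150.74
r = 367.22 / √(152.96 × 1150.74) = 367.22 / 419.5440 ≈ 0.875

0.875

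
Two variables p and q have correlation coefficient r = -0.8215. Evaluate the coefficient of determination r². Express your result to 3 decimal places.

r² = (-0.8215)² = 0.675

0.675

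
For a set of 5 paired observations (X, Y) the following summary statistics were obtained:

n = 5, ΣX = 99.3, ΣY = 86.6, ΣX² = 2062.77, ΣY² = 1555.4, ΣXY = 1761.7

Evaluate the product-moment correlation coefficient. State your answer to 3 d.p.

r = (nΣXY − ΣXΣY) / √[(nΣX² − (ΣX)²)(nΣY² − (ΣY)²)]
Numerator: 5×1761.7 − 99.3×86.6 = 209.12
Denominator: √[(10313.85 − 9860.49)(7777 − 7499.56)] = √[453.36 × 277.44] = 354.6550
r = 209.12 / 354.6550 ≈ 0.590

0.590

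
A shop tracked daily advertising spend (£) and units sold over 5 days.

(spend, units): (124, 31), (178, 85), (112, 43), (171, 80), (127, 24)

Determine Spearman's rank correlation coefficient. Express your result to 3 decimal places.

Rank spend: 2, 5, 1, 4, 3
Rank units: 2, 5, 3, 4, 1
d = rank(spend) − rank(units): 0, 0, -2, 0, 2; Σd² = 8
ρ = 1 − 6Σd² / [n(n²−1)] = 1 − 6×8 / (5×24) = 1 − 48/120 ≈ 0.600

0.600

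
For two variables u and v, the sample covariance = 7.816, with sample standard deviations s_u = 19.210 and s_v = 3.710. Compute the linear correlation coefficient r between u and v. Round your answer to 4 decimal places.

r = Cov(u,v) / (s_u · s_v) = 7.816 / (19.210 × 3.710)
  = 7.816 / 71.2691 ≈ 0.1097

0.1097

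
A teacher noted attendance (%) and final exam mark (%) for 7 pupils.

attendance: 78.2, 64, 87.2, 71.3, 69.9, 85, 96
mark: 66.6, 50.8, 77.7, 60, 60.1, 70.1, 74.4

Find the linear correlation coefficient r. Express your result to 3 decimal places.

n = 7, Σx = 551.6, Σy = 459.7, Σx² = 44225.78, Σy² = 30714.87, Σxy = 36814.65
nΣxy − ΣxΣy = 257702.55 − 253570.52 = 4132.03
nΣx² − (Σx)² = 309580.46 − 304262.56 = 5317.9; nΣy² − (Σy)² = 215004.09 − 211324.09 = 3680
r = 4132.03 / √(5317.9 × 3680) = 4132.03 / 4423.7848 ≈ 0.934

0.934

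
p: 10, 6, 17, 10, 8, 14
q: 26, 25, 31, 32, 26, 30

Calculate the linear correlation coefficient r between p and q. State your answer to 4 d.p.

0.7158

n = 6, Σp = 65, Σq = 170, Σp² = 785, Σq² = 4862, Σpq = 1885
nΣpq − ΣpΣq = 11310 − 11050 = 260
nΣp² − (Σp)² = 4710 − 4225 = 485; nΣq² − (Σq)² = 29172 − 28900 = 272
r = 260 / √(485 × 272) = 260 / 363.2079 ≈ 0.7158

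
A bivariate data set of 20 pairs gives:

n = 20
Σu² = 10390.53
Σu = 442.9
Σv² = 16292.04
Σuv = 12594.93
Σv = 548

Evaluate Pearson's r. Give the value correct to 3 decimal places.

0.533

r = (nΣuv − ΣuΣv) / √[(nΣu² − (Σu)²)(nΣv² − (Σv)²)]
Numerator: 20×12594.93 − 442.9×548 = 9189.4
Denominator: √[(207810.6 − 196160.41)(325840.8 − 300304)] = √[11650.19 × 25536.8] = 17248.4368
r = 9189.4 / 17248.4368 ≈ 0.533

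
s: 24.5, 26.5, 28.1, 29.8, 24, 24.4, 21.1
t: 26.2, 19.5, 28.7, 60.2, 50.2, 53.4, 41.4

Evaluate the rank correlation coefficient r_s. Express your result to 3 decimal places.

Rank s: 4, 5, 6, 7, 2, 3, 1
Rank t: 2, 1, 3, 7, 5, 6, 4
d = rank(s) − rank(t): 2, 4, 3, 0, -3, -3, -3; Σd² = 56
ρ = 1 − 6Σd² / [n(n²−1)] = 1 − 6×56 / (7×48) = 1 − 336/336 ≈ 0.000

0.000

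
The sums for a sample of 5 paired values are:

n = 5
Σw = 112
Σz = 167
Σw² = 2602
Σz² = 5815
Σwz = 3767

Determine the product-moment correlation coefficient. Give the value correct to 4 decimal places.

r = (nΣwz − ΣwΣz) / √[(nΣw² − (Σw)²)(nΣz² − (Σz)²)]
Numerator: 5×3767 − 112×167 = 131
Denominator: √[(13010 − 12544)(29075 − 27889)] = √[466 × 1186] = 743.4218
r = 131 / 743.4218 ≈ 0.1762

0.1762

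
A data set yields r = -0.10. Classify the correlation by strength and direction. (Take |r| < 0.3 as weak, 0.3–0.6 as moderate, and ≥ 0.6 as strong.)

r = -0.10 < 0 so the relationship is negative.
|r| = 0.10, which falls in the weak range.

weak negative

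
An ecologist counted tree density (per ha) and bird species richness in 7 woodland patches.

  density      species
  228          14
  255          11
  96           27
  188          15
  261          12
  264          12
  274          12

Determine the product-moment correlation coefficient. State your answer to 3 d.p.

-0.962

n = 7, Σx = 1566, Σy = 103, Σx² = 374462, Σy² = 1703, Σxy = 20997
nΣxy − ΣxΣy = 146979 − 161298 = -14319
nΣx² − (Σx)² = 2621234 − 2452356 = 168878; nΣy² − (Σy)² = 11921 − 10609 = 1312
r = -14319 / √(168878 × 1312) = -14319 / 14885.1582 ≈ -0.962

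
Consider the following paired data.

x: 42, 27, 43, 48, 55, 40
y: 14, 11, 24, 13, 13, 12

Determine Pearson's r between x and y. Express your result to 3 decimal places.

0.174

n = 6, Σx = 255, Σy = 87, Σx² = 11271, Σy² = 1375, Σxy = 3736
nΣxy − ΣxΣy = 22416 − 22185 = 231
nΣx² − (Σx)² = 67626 − 65025 = 2601; nΣy² − (Σy)² = 8250 − 7569 = 681
r = 231 / √(2601 × 681) = 231 / 1330.8948 ≈ 0.174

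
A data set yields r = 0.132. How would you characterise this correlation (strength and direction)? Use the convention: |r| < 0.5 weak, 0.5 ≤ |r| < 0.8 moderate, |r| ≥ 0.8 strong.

r = 0.132 > 0 so the relationship is positive.
|r| = 0.132, which falls in the weak range.

weak positive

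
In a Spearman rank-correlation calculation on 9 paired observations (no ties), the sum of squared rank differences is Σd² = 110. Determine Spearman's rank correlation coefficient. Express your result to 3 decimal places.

ρ = 1 − 6Σd² / [n(n²−1)] = 1 − 6×110 / (9×80)
  = 1 − 660/720 = 1 − 0.9167 ≈ 0.083

0.083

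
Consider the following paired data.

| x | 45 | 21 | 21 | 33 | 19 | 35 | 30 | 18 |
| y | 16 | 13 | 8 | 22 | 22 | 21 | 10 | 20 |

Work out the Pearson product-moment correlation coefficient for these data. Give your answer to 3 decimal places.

n = 8, Σx = 222, Σy = 132, Σx² = 6806, Σy² = 2398, Σxy = 3700
nΣxy − ΣxΣy = 29600 − 29304 = 296
nΣx² − (Σx)² = 54448 − 49284 = 5164; nΣy² − (Σy)² = 19184 − 17424 = 1760
r = 296 / √(5164 × 1760) = 296 / 3014.7371 ≈ 0.098

0.098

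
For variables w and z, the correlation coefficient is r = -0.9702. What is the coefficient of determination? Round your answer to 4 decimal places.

0.9413

r² = (-0.9702)² = 0.9413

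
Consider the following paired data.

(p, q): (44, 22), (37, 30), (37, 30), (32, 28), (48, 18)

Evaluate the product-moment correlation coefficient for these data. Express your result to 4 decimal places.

n = 5, Σp = 198, Σq = 128, Σp² = 8002, Σq² = 3392, Σpq = 4948
nΣpq − ΣpΣq = 24740 − 25344 = -604
nΣp² − (Σp)² = 40010 − 39204 = 806; nΣq² − (Σq)² = 16960 − 16384 = 576
r = -604 / √(806 × 576) = -604 / 681.3633 ≈ -0.8865

-0.8865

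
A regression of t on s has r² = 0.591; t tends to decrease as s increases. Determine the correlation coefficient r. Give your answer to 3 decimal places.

|r| = √0.591 = 0.769
The association is negative, so r = −0.769.

-0.769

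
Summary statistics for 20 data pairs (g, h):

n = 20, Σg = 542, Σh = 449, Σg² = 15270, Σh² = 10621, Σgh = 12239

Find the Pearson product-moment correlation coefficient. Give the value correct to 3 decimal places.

0.127

r = (nΣgh − ΣgΣh) / √[(nΣg² − (Σg)²)(nΣh² − (Σh)²)]
Numerator: 20×12239 − 542×449 = 1422
Denominator: √[(305400 − 293764)(212420 − 201601)] = √[11636 × 10819] = 11220.0661
r = 1422 / 11220.0661 ≈ 0.127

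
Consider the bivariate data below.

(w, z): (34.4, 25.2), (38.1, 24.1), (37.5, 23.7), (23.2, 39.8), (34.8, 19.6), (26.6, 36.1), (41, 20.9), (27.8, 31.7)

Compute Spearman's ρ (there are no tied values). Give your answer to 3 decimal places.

Rank w: 4, 7, 6, 1, 5, 2, 8, 3
Rank z: 5, 4, 3, 8, 1, 7, 2, 6
d = rank(w) − rank(z): -1, 3, 3, -7, 4, -5, 6, -3; Σd² = 154
ρ = 1 − 6Σd² / [n(n²−1)] = 1 − 6×154 / (8×63) = 1 − 924/504 ≈ -0.833

-0.833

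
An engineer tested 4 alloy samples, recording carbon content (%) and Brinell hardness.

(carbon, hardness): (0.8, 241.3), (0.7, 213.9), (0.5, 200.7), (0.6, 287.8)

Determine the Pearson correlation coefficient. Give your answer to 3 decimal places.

0.161

n = 4, Σx = 2.6, Σy = 943.7, Σx² = 1.74, Σy² = 227088.23, Σxy = 615.8
nΣxy − ΣxΣy = 2463.2 − 2453.62 = 9.58
nΣx² − (Σx)² = 6.96 − 6.76 = 0.2; nΣy² − (Σy)² = 908352.92 − 890569.69 = 17783.23
r = 9.58 / √(0.2 × 17783.23) = 9.58 / 59.6376 ≈ 0.161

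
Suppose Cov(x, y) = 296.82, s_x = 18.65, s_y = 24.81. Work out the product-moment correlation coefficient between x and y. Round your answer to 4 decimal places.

0.6415

r = Cov(x,y) / (s_x · s_y) = 296.82 / (18.65 × 24.81)
  = 296.82 / 462.7065 ≈ 0.6415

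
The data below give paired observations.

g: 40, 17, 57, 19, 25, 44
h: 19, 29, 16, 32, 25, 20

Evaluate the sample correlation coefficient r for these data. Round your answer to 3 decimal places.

-0.950

n = 6, Σg = 202, Σh = 141, Σg² = 8060, Σh² = 3507, Σgh = 4278
nΣgh − ΣgΣh = 25668 − 28482 = -2814
nΣg² − (Σg)² = 48360 − 40804 = 7556; nΣh² − (Σh)² = 21042 − 19881 = 1161
r = -2814 / √(7556 × 1161) = -2814 / 2961.8433 ≈ -0.950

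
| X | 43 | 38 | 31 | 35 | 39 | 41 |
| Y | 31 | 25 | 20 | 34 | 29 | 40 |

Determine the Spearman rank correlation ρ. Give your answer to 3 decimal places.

Rank X: 6, 3, 1, 2, 4, 5
Rank Y: 4, 2, 1, 5, 3, 6
d = rank(X) − rank(Y): 2, 1, 0, -3, 1, -1; Σd² = 16
ρ = 1 − 6Σd² / [n(n²−1)] = 1 − 6×16 / (6×35) = 1 − 96/210 ≈ 0.543

0.543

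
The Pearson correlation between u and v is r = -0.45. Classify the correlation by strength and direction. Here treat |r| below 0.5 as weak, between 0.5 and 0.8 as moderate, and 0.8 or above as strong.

weak negative

r = -0.45 < 0 so the relationship is negative.
|r| = 0.45, which falls in the weak range.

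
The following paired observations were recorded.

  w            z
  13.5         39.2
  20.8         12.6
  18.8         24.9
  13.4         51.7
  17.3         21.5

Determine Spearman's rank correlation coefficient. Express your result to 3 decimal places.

-0.900

Rank w: 2, 5, 4, 1, 3
Rank z: 4, 1, 3, 5, 2
d = rank(w) − rank(z): -2, 4, 1, -4, 1; Σd² = 38
ρ = 1 − 6Σd² / [n(n²−1)] = 1 − 6×38 / (5×24) = 1 − 228/120 ≈ -0.900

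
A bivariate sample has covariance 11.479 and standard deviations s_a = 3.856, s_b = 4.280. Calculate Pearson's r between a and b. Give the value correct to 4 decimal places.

0.6955

r = Cov(a,b) / (s_a · s_b) = 11.479 / (3.856 × 4.280)
  = 11.479 / 16.5037 ≈ 0.6955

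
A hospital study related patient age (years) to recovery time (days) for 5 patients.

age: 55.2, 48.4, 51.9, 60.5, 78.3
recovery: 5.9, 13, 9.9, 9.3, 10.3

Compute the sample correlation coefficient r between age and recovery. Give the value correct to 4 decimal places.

-0.0920

n = 5, Σx = 294.3, Σy = 48.4, Σx² = 17874.35, Σy² = 494.4, Σxy = 2837.83
nΣxy − ΣxΣy = 14189.15 − 14244.12 = -54.97
nΣx² − (Σx)² = 89371.75 − 86612.49 = 2759.26; nΣy² − (Σy)² = 2472 − 2342.56 = 129.44
r = -54.97 / √(2759.26 × 129.44) = -54.97 / 597.6275 ≈ -0.0920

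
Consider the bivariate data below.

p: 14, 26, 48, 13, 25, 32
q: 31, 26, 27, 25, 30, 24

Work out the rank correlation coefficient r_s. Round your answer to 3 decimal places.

Rank p: 2, 4, 6, 1, 3, 5
Rank q: 6, 3, 4, 2, 5, 1
d = rank(p) − rank(q): -4, 1, 2, -1, -2, 4; Σd² = 42
ρ = 1 − 6Σd² / [n(n²−1)] = 1 − 6×42 / (6×35) = 1 − 252/210 ≈ -0.200

-0.200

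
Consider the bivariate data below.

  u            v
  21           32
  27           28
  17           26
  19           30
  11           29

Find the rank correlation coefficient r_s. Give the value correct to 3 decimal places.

0.200

Rank u: 4, 5, 2, 3, 1
Rank v: 5, 2, 1, 4, 3
d = rank(u) − rank(v): -1, 3, 1, -1, -2; Σd² = 16
ρ = 1 − 6Σd² / [n(n²−1)] = 1 − 6×16 / (5×24) = 1 − 96/120 ≈ 0.200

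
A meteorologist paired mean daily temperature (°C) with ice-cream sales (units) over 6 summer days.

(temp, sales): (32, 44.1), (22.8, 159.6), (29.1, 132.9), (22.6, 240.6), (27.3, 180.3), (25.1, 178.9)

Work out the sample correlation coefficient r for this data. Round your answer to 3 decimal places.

-0.853

n = 6, Σx = 158.9, Σy = 936.4, Σx² = 4276.71, Σy² = 167481.04, Σxy = 23767.61
nΣxy − ΣxΣy = 142605.66 − 148793.96 = -6188.3
nΣx² − (Σx)² = 25660.26 − 25249.21 = 411.05; nΣy² − (Σy)² = 1004886.24 − 876844.96 = 128041.28
r = -6188.3 / √(411.05 × 128041.28) = -6188.3 / 7254.7480 ≈ -0.853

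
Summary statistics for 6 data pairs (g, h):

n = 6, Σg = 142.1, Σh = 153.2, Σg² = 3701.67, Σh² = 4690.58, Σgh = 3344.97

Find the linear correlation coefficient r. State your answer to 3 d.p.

-0.554

r = (nΣgh − ΣgΣh) / √[(nΣg² − (Σg)²)(nΣh² − (Σh)²)]
Numerator: 6×3344.97 − 142.1×153.2 = -1699.9
Denominator: √[(22210.02 − 20192.41)(28143.48 − 23470.24)] = √[2017.61 × 4673.24] = 3070.6312
r = -1699.9 / 3070.6312 ≈ -0.554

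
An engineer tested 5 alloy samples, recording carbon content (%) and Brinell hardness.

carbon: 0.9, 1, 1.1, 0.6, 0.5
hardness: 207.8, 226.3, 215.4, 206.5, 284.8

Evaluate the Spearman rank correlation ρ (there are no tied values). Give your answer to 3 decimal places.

Rank carbon: 3, 4, 5, 2, 1
Rank hardness: 2, 4, 3, 1, 5
d = rank(carbon) − rank(hardness): 1, 0, 2, 1, -4; Σd² = 22
ρ = 1 − 6Σd² / [n(n²−1)] = 1 − 6×22 / (5×24) = 1 − 132/120 ≈ -0.100

-0.100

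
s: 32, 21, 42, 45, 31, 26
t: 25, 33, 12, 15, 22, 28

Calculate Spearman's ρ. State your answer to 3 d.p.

-0.886

Rank s: 4, 1, 5, 6, 3, 2
Rank t: 4, 6, 1, 2, 3, 5
d = rank(s) − rank(t): 0, -5, 4, 4, 0, -3; Σd² = 66
ρ = 1 − 6Σd² / [n(n²−1)] = 1 − 6×66 / (6×35) = 1 − 396/210 ≈ -0.886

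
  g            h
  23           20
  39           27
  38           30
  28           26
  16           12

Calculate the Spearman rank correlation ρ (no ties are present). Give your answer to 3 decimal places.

Rank g: 2, 5, 4, 3, 1
Rank h: 2, 4, 5, 3, 1
d = rank(g) − rank(h): 0, 1, -1, 0, 0; Σd² = 2
ρ = 1 − 6Σd² / [n(n²−1)] = 1 − 6×2 / (5×24) = 1 − 12/120 ≈ 0.900

0.900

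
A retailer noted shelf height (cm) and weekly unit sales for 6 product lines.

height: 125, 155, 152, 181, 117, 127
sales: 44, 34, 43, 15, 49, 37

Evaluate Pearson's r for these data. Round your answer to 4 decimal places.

-0.8643

n = 6, Σx = 857, Σy = 222, Σx² = 125333, Σy² = 8936, Σxy = 30453
nΣxy − ΣxΣy = 182718 − 190254 = -7536
nΣx² − (Σx)² = 751998 − 734449 = 17549; nΣy² − (Σy)² = 53616 − 49284 = 4332
r = -7536 / √(17549 × 4332) = -7536 / 8719.0750 ≈ -0.8643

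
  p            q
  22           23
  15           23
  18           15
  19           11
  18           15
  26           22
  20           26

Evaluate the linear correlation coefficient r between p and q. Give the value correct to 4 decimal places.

0.2620

n = 7, Σp = 138, Σq = 135, Σp² = 2794, Σq² = 2789, Σpq = 2692
nΣpq − ΣpΣq = 18844 − 18630 = 214
nΣp² − (Σp)² = 19558 − 19044 = 514; nΣq² − (Σq)² = 19523 − 18225 = 1298
r = 214 / √(514 × 1298) = 214 / 816.8060 ≈ 0.2620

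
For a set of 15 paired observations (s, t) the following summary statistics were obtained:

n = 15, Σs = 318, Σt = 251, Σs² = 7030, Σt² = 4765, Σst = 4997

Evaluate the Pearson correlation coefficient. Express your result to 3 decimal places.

r = (nΣst − ΣsΣt) / √[(nΣs² − (Σs)²)(nΣt² − (Σt)²)]
Numerator: 15×4997 − 318×251 = -4863
Denominator: √[(105450 − 101124)(71475 − 63001)] = √[4326 × 8474] = 6054.6283
r = -4863 / 6054.6283 ≈ -0.803

-0.803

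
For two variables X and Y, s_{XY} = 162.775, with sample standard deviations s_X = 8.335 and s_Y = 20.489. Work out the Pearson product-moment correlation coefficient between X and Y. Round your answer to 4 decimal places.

0.9532

r = Cov(X,Y) / (s_X · s_Y) = 162.775 / (8.335 × 20.489)
  = 162.775 / 170.7758 ≈ 0.9532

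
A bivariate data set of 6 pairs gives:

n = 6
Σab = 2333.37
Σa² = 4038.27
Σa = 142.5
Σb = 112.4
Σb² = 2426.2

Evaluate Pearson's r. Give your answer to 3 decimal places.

r = (nΣab − ΣaΣb) / √[(nΣa² − (Σa)²)(nΣb² − (Σb)²)]
Numerator: 6×2333.37 − 142.5×112.4 = -2016.78
Denominator: √[(24229.62 − 20306.25)(14557.2 − 12633.76)] = √[3923.37 × 1923.44] = 2747.0651
r = -2016.78 / 2747.0651 ≈ -0.734

-0.734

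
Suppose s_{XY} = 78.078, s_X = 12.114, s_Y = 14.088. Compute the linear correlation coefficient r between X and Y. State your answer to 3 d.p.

r = Cov(X,Y) / (s_X · s_Y) = 78.078 / (12.114 × 14.088)
  = 78.078 / 170.6620 ≈ 0.458

0.458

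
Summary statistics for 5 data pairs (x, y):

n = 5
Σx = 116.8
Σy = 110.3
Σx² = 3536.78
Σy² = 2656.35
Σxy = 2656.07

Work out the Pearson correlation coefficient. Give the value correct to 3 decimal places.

r = (nΣxy − ΣxΣy) / √[(nΣx² − (Σx)²)(nΣy² − (Σy)²)]
Numerator: 5×2656.07 − 116.8×110.3 = 397.31
Denominator: √[(17683.9 − 13642.24)(13281.75 − 12166.09)] = √[4041.66 × 1115.66] = 2123.4685
r = 397.31 / 2123.4685 ≈ 0.187

0.187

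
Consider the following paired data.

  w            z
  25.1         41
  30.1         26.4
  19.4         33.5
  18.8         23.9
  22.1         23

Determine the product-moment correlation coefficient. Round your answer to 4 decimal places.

0.1209

n = 5, Σw = 115.5, Σz = 147.8, Σw² = 2754.23, Σz² = 4600.42, Σwz = 3431.26
nΣwz − ΣwΣz = 17156.3 − 17070.9 = 85.4
nΣw² − (Σw)² = 13771.15 − 13340.25 = 430.9; nΣz² − (Σz)² = 23002.1 − 21844.84 = 1157.26
r = 85.4 / √(430.9 × 1157.26) = 85.4 / 706.1610 ≈ 0.1209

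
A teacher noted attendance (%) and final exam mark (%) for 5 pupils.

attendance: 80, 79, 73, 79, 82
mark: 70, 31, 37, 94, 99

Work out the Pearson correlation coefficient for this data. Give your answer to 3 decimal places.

0.656

n = 5, Σx = 393, Σy = 331, Σx² = 30935, Σy² = 25867, Σxy = 26294
nΣxy − ΣxΣy = 131470 − 130083 = 1387
nΣx² − (Σx)² = 154675 − 154449 = 226; nΣy² − (Σy)² = 129335 − 109561 = 19774
r = 1387 / √(226 × 19774) = 1387 / 2113.9830 ≈ 0.656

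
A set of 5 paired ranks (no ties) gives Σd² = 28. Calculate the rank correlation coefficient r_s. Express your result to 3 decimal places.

-0.400

ρ = 1 − 6Σd² / [n(n²−1)] = 1 − 6×28 / (5×24)
  = 1 − 168/120 = 1 − 1.4000 ≈ -0.400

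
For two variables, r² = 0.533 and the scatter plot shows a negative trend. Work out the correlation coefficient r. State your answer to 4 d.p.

-0.7301

|r| = √0.533 = 0.7301
The association is negative, so r = −0.7301.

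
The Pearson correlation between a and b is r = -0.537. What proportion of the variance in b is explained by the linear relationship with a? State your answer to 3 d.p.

0.288

r² = (-0.537)² = 0.288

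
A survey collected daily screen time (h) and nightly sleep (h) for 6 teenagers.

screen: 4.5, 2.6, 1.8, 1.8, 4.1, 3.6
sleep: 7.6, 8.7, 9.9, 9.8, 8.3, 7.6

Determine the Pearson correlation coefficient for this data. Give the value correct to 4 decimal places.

-0.9197

n = 6, Σx = 18.4, Σy = 51.9, Σx² = 63.26, Σy² = 454.15, Σxy = 153.67
nΣxy − ΣxΣy = 922.02 − 954.96 = -32.94
nΣx² − (Σx)² = 379.56 − 338.56 = 41; nΣy² − (Σy)² = 2724.9 − 2693.61 = 31.29
r = -32.94 / √(41 × 31.29) = -32.94 / 35.8175 ≈ -0.9197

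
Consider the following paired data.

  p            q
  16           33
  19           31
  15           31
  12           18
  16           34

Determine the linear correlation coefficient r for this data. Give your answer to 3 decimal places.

0.747

n = 5, Σp = 78, Σq = 147, Σp² = 1242, Σq² = 4491, Σpq = 2342
nΣpq − ΣpΣq = 11710 − 11466 = 244
nΣp² − (Σp)² = 6210 − 6084 = 126; nΣq² − (Σq)² = 22455 − 21609 = 846
r = 244 / √(126 × 846) = 244 / 326.4904 ≈ 0.747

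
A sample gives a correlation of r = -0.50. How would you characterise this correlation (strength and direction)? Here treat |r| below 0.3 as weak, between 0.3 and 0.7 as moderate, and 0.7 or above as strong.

r = -0.50 < 0 so the relationship is negative.
|r| = 0.50, which falls in the moderate range.

moderate negative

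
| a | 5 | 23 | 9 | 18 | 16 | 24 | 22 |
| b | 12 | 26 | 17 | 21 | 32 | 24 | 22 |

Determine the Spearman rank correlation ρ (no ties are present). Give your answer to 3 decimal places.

0.607

Rank a: 1, 6, 2, 4, 3, 7, 5
Rank b: 1, 6, 2, 3, 7, 5, 4
d = rank(a) − rank(b): 0, 0, 0, 1, -4, 2, 1; Σd² = 22
ρ = 1 − 6Σd² / [n(n²−1)] = 1 − 6×22 / (7×48) = 1 − 132/336 ≈ 0.607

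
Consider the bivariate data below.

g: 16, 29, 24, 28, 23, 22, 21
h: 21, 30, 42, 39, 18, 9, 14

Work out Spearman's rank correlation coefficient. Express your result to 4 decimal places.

Rank g: 1, 7, 5, 6, 4, 3, 2
Rank h: 4, 5, 7, 6, 3, 1, 2
d = rank(g) − rank(h): -3, 2, -2, 0, 1, 2, 0; Σd² = 22
ρ = 1 − 6Σd² / [n(n²−1)] = 1 − 6×22 / (7×48) = 1 − 132/336 ≈ 0.6071

0.6071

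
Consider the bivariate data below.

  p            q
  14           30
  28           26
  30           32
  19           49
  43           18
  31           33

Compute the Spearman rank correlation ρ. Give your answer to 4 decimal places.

-0.3143

Rank p: 1, 3, 4, 2, 6, 5
Rank q: 3, 2, 4, 6, 1, 5
d = rank(p) − rank(q): -2, 1, 0, -4, 5, 0; Σd² = 46
ρ = 1 − 6Σd² / [n(n²−1)] = 1 − 6×46 / (6×35) = 1 − 276/210 ≈ -0.3143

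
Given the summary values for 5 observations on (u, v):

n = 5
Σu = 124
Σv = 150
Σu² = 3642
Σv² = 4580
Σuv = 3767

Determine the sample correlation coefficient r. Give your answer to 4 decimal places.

r = (nΣuv − ΣuΣv) / √[(nΣu² − (Σu)²)(nΣv² − (Σv)²)]
Numerator: 5×3767 − 124×150 = 235
Denominator: √[(18210 − 15376)(22900 − 22500)] = √[2834 × 400] = 1064.7065
r = 235 / 1064.7065 ≈ 0.2207

0.2207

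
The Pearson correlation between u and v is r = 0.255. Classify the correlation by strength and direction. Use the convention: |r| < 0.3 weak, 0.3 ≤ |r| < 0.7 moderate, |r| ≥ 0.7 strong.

weak positive

r = 0.255 > 0 so the relationship is positive.
|r| = 0.255, which falls in the weak range.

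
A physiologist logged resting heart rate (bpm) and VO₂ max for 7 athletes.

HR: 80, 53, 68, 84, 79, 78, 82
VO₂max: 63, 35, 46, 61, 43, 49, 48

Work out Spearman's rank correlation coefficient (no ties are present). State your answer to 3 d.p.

0.679

Rank HR: 5, 1, 2, 7, 4, 3, 6
Rank VO₂max: 7, 1, 3, 6, 2, 5, 4
d = rank(HR) − rank(VO₂max): -2, 0, -1, 1, 2, -2, 2; Σd² = 18
ρ = 1 − 6Σd² / [n(n²−1)] = 1 − 6×18 / (7×48) = 1 − 108/336 ≈ 0.679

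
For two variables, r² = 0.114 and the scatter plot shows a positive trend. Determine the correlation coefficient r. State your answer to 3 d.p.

|r| = √0.114 = 0.338
The association is positive, so r = 0.338.

0.338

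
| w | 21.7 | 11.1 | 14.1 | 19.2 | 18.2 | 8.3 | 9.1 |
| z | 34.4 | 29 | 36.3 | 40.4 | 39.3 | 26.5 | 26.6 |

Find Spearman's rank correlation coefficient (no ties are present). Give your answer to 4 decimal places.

0.7857

Rank w: 7, 3, 4, 6, 5, 1, 2
Rank z: 4, 3, 5, 7, 6, 1, 2
d = rank(w) − rank(z): 3, 0, -1, -1, -1, 0, 0; Σd² = 12
ρ = 1 − 6Σd² / [n(n²−1)] = 1 − 6×12 / (7×48) = 1 − 72/336 ≈ 0.7857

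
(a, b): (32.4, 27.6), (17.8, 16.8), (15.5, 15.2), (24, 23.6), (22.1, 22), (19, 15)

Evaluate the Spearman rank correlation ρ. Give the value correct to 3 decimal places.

0.829

Rank a: 6, 2, 1, 5, 4, 3
Rank b: 6, 3, 2, 5, 4, 1
d = rank(a) − rank(b): 0, -1, -1, 0, 0, 2; Σd² = 6
ρ = 1 − 6Σd² / [n(n²−1)] = 1 − 6×6 / (6×35) = 1 − 36/210 ≈ 0.829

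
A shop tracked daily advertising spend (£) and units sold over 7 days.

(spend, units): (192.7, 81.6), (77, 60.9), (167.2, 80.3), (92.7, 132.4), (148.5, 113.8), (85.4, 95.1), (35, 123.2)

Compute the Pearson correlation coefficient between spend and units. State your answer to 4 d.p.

n = 7, Σx = 798.5, Σy = 687.3, Σx² = 110181.83, Σy² = 71517.91, Σxy = 75446.1
nΣxy − ΣxΣy = 528122.7 − 548809.05 = -20686.35
nΣx² − (Σx)² = 771272.81 − 637602.25 = 133670.56; nΣy² − (Σy)² = 500625.37 − 472381.29 = 28244.08
r = -20686.35 / √(133670.56 × 28244.08) = -20686.35 / 61444.2999 ≈ -0.3367

-0.3367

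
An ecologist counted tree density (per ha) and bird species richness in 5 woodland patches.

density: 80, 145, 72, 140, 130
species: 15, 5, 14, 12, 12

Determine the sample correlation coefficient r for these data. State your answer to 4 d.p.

-0.7449

n = 5, Σx = 567, Σy = 58, Σx² = 69109, Σy² = 734, Σxy = 6173
nΣxy − ΣxΣy = 30865 − 32886 = -2021
nΣx² − (Σx)² = 345545 − 321489 = 24056; nΣy² − (Σy)² = 3670 − 3364 = 306
r = -2021 / √(24056 × 306) = -2021 / 2713.1414 ≈ -0.7449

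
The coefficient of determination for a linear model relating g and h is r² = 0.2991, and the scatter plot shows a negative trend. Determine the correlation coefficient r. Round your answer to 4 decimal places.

|r| = √0.2991 = 0.5469
The association is negative, so r = −0.5469.

-0.5469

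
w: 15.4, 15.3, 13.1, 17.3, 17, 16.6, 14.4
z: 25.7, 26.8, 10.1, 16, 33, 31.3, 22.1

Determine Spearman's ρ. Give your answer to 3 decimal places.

Rank w: 4, 3, 1, 7, 6, 5, 2
Rank z: 4, 5, 1, 2, 7, 6, 3
d = rank(w) − rank(z): 0, -2, 0, 5, -1, -1, -1; Σd² = 32
ρ = 1 − 6Σd² / [n(n²−1)] = 1 − 6×32 / (7×48) = 1 − 192/336 ≈ 0.429

0.429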